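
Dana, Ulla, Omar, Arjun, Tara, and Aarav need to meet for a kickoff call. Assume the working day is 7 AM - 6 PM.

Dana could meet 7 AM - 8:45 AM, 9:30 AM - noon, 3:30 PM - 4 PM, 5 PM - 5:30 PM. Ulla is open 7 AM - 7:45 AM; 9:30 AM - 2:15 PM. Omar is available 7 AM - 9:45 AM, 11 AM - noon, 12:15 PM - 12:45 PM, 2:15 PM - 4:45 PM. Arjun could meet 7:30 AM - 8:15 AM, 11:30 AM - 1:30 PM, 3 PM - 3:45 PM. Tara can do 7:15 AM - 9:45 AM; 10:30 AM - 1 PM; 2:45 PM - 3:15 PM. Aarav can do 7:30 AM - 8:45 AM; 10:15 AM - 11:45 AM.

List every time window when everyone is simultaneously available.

07:30-07:45, 11:30-11:45

Dana ∩ Ulla: 07:00-07:45, 09:30-12:00.
Dana ∩ Ulla ∩ Omar: 07:00-07:45, 09:30-09:45, 11:00-12:00.
Dana ∩ Ulla ∩ Omar ∩ Arjun: 07:30-07:45, 11:30-12:00.
Dana ∩ Ulla ∩ Omar ∩ Arjun ∩ Tara: 07:30-07:45, 11:30-12:00.
Dana ∩ Ulla ∩ Omar ∩ Arjun ∩ Tara ∩ Aarav: 07:30-07:45, 11:30-11:45.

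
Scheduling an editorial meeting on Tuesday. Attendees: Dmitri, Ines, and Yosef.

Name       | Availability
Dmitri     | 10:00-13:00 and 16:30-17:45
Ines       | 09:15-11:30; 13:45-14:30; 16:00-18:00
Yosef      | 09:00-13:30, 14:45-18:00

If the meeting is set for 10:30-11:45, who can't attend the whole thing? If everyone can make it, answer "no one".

Ines

Dmitri: free for 10:30-11:45. Ines: not fully free for 10:30-11:45. Yosef: free for 10:30-11:45.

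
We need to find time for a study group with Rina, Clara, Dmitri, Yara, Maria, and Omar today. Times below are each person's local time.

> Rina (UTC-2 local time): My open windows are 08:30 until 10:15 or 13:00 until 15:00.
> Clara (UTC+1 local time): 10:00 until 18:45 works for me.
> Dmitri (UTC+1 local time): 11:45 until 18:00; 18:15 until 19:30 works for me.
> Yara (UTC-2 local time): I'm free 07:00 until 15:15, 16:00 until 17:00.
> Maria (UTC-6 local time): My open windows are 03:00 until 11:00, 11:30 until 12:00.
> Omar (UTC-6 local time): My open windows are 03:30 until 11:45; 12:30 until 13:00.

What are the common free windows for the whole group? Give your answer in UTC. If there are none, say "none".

10:45-12:15, 15:00-17:00

Rina in UTC: 10:30-12:15, 15:00-17:00 (add 2h to convert from UTC-2).
Clara in UTC: 09:00-17:45 (subtract 1h to convert from UTC+1).
Dmitri in UTC: 10:45-17:00, 17:15-18:30 (subtract 1h to convert from UTC+1).
Yara in UTC: 09:00-17:15, 18:00-19:00 (add 2h to convert from UTC-2).
Maria in UTC: 09:00-17:00, 17:30-18:00 (add 6h to convert from UTC-6).
Omar in UTC: 09:30-17:45, 18:30-19:00 (add 6h to convert from UTC-6).
Rina ∩ Clara: 10:30-12:15, 15:00-17:00.
Rina ∩ Clara ∩ Dmitri: 10:45-12:15, 15:00-17:00.
Rina ∩ Clara ∩ Dmitri ∩ Yara: 10:45-12:15, 15:00-17:00.
Rina ∩ Clara ∩ Dmitri ∩ Yara ∩ Maria: 10:45-12:15, 15:00-17:00.
Rina ∩ Clara ∩ Dmitri ∩ Yara ∩ Maria ∩ Omar: 10:45-12:15, 15:00-17:00.
So the common availability across everyone is 10:45-12:15, 15:00-17:00.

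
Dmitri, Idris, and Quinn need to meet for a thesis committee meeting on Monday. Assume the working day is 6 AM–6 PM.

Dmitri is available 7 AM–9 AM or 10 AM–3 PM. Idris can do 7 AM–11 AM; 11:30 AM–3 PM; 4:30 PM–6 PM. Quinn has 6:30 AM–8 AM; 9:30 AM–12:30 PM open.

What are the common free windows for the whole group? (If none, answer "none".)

Dmitri ∩ Idris: 07:00-09:00, 10:00-11:00, 11:30-15:00.
Dmitri ∩ Idris ∩ Quinn: 07:00-08:00, 10:00-11:00, 11:30-12:30.

07:00-08:00, 10:00-11:00, 11:30-12:30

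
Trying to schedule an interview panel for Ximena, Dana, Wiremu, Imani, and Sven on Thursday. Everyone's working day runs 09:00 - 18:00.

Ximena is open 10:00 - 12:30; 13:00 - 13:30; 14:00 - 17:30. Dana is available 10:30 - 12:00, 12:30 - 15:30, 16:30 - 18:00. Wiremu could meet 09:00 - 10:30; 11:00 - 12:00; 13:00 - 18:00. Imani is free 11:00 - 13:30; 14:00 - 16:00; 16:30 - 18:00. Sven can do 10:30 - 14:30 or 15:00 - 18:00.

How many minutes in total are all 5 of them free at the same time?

Ximena ∩ Dana: 10:30-12:00, 13:00-13:30, 14:00-15:30, 16:30-17:30.
Ximena ∩ Dana ∩ Wiremu: 11:00-12:00, 13:00-13:30, 14:00-15:30, 16:30-17:30.
Ximena ∩ Dana ∩ Wiremu ∩ Imani: 11:00-12:00, 13:00-13:30, 14:00-15:30, 16:30-17:30.
Ximena ∩ Dana ∩ Wiremu ∩ Imani ∩ Sven: 11:00-12:00, 13:00-13:30, 14:00-14:30, 15:00-15:30, 16:30-17:30.
Summing the common windows: 60 + 30 + 30 + 30 + 60 = 210 minutes.

210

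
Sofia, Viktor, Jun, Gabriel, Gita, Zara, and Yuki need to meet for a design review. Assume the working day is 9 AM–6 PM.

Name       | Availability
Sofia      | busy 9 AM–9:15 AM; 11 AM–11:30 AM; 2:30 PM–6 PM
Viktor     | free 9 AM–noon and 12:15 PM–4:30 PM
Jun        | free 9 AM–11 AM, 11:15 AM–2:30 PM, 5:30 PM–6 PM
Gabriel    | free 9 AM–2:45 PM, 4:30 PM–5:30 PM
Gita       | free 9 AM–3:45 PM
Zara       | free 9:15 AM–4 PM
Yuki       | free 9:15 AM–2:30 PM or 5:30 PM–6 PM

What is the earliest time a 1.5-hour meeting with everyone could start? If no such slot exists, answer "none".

Sofia free: 09:15-11:00, 11:30-14:30 (invert busy blocks within the working day).
Viktor free: 09:00-12:00, 12:15-16:30.
Jun free: 09:00-11:00, 11:15-14:30, 17:30-18:00.
Gabriel free: 09:00-14:45, 16:30-17:30.
Gita free: 09:00-15:45.
Zara free: 09:15-16:00.
Yuki free: 09:15-14:30, 17:30-18:00.
Sofia ∩ Viktor: 09:15-11:00, 11:30-12:00, 12:15-14:30.
Sofia ∩ Viktor ∩ Jun: 09:15-11:00, 11:30-12:00, 12:15-14:30.
Sofia ∩ Viktor ∩ Jun ∩ Gabriel: 09:15-11:00, 11:30-12:00, 12:15-14:30.
Sofia ∩ Viktor ∩ Jun ∩ Gabriel ∩ Gita: 09:15-11:00, 11:30-12:00, 12:15-14:30.
Sofia ∩ Viktor ∩ Jun ∩ Gabriel ∩ Gita ∩ Zara: 09:15-11:00, 11:30-12:00, 12:15-14:30.
Sofia ∩ Viktor ∩ Jun ∩ Gabriel ∩ Gita ∩ Zara ∩ Yuki: 09:15-11:00, 11:30-12:00, 12:15-14:30.
The first common window of at least 90 minutes is 09:15-11:00, so the earliest start is 09:15.

09:15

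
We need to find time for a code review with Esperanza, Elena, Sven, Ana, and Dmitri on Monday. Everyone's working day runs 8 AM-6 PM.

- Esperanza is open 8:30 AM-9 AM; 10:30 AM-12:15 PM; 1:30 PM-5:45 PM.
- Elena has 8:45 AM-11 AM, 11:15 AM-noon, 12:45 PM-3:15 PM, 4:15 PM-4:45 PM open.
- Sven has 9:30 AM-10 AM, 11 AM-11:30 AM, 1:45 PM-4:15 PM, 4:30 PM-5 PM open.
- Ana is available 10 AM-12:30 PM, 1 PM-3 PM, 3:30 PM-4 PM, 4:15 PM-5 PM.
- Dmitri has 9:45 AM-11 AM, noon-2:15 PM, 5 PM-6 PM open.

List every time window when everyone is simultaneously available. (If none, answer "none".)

Esperanza ∩ Elena: 08:45-09:00, 10:30-11:00, 11:15-12:00, 13:30-15:15, 16:15-16:45.
Esperanza ∩ Elena ∩ Sven: 11:15-11:30, 13:45-15:15, 16:30-16:45.
Esperanza ∩ Elena ∩ Sven ∩ Ana: 11:15-11:30, 13:45-15:00, 16:30-16:45.
Esperanza ∩ Elena ∩ Sven ∩ Ana ∩ Dmitri: 13:45-14:15.
So the common availability across everyone is 13:45-14:15.

13:45-14:15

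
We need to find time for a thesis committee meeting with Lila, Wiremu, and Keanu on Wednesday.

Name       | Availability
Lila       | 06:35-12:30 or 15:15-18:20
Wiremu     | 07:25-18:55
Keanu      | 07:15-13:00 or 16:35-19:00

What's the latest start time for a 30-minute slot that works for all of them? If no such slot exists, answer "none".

17:50

Lila ∩ Wiremu: 07:25-12:30, 15:15-18:20.
Lila ∩ Wiremu ∩ Keanu: 07:25-12:30, 16:35-18:20.
The last common window of at least 30 minutes is 16:35-18:20; a 30-minute meeting can start as late as 17:50 and still end by 18:20.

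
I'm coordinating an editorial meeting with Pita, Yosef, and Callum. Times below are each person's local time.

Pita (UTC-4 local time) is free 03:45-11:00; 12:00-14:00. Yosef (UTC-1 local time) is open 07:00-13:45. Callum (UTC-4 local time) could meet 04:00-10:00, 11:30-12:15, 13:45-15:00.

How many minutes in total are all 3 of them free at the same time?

360

Pita in UTC: 07:45-15:00, 16:00-18:00 (add 4h to convert from UTC-4).
Yosef in UTC: 08:00-14:45 (add 1h to convert from UTC-1).
Callum in UTC: 08:00-14:00, 15:30-16:15, 17:45-19:00 (add 4h to convert from UTC-4).
Pita ∩ Yosef: 08:00-14:45.
Pita ∩ Yosef ∩ Callum: 08:00-14:00.
So the common availability across everyone is 08:00-14:00.
That's a single block of 360 minutes.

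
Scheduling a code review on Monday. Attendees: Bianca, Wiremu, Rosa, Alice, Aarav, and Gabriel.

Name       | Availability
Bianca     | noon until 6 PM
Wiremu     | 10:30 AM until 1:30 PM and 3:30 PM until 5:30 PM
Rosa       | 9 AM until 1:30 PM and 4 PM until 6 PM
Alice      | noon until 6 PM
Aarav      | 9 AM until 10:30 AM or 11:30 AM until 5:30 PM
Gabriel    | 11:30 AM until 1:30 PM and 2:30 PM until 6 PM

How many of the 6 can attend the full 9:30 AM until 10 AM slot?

2

Rosa and Aarav can make the full 09:30-10:00 slot — that's 2.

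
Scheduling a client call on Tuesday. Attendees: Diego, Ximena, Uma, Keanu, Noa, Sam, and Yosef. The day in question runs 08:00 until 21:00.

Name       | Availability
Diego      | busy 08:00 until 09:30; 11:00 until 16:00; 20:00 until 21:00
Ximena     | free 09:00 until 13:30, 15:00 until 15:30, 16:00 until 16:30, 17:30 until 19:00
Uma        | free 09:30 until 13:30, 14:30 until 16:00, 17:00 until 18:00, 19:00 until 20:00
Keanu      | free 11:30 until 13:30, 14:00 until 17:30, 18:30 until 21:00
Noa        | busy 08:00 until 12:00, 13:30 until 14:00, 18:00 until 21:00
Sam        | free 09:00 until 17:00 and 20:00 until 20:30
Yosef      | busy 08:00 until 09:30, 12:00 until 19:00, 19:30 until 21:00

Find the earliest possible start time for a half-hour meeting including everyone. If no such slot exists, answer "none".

Diego free: 09:30-11:00, 16:00-20:00 (invert busy blocks within the working day).
Ximena free: 09:00-13:30, 15:00-15:30, 16:00-16:30, 17:30-19:00.
Uma free: 09:30-13:30, 14:30-16:00, 17:00-18:00, 19:00-20:00.
Keanu free: 11:30-13:30, 14:00-17:30, 18:30-21:00.
Noa free: 12:00-13:30, 14:00-18:00 (invert busy blocks within the working day).
Sam free: 09:00-17:00, 20:00-20:30.
Yosef free: 09:30-12:00, 19:00-19:30 (invert busy blocks within the working day).
Diego ∩ Ximena: 09:30-11:00, 16:00-16:30, 17:30-19:00.
Diego ∩ Ximena ∩ Uma: 09:30-11:00, 17:30-18:00.
Diego ∩ Ximena ∩ Uma ∩ Keanu: ∅.
Diego ∩ Ximena ∩ Uma ∩ Keanu ∩ Noa: ∅.
Diego ∩ Ximena ∩ Uma ∩ Keanu ∩ Noa ∩ Sam: ∅.
Diego ∩ Ximena ∩ Uma ∩ Keanu ∩ Noa ∩ Sam ∩ Yosef: ∅.
There is no time when everyone is free.
No common window is at least 30 minutes long.

none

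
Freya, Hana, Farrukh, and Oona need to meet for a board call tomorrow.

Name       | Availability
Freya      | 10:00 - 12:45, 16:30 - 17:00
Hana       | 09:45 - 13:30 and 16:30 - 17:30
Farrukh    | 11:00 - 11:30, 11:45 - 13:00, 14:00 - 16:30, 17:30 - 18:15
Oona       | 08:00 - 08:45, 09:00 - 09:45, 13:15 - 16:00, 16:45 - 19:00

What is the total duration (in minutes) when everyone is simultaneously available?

Freya ∩ Hana: 10:00-12:45, 16:30-17:00.
Freya ∩ Hana ∩ Farrukh: 11:00-11:30, 11:45-12:45.
Freya ∩ Hana ∩ Farrukh ∩ Oona: ∅.
There is no time when everyone is free.
There is no common window, so the total is 0 minutes.

0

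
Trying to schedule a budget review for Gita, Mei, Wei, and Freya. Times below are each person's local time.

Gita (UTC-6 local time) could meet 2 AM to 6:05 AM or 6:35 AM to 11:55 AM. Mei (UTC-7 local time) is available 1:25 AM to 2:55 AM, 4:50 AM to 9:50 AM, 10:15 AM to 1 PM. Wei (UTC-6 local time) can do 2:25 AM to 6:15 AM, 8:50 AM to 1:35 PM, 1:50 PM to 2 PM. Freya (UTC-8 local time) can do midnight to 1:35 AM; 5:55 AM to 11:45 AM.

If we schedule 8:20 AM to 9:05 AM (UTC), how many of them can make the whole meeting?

2

Gita in UTC: 08:00-12:05, 12:35-17:55 (add 6h to convert from UTC-6).
Mei in UTC: 08:25-09:55, 11:50-16:50, 17:15-20:00 (add 7h to convert from UTC-7).
Wei in UTC: 08:25-12:15, 14:50-19:35, 19:50-20:00 (add 6h to convert from UTC-6).
Freya in UTC: 08:00-09:35, 13:55-19:45 (add 8h to convert from UTC-8).
Gita and Freya can make the full 08:20-09:05 slot — that's 2.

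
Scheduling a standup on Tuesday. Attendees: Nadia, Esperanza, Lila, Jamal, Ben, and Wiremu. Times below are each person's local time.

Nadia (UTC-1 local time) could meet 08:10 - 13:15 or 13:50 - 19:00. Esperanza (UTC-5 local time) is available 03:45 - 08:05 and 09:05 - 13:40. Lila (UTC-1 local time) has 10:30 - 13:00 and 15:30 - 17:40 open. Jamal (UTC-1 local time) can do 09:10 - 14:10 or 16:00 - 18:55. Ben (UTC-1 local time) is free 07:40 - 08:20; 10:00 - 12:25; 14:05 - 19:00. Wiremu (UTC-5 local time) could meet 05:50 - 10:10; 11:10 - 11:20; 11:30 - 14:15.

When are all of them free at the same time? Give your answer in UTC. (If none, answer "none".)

11:30-13:05, 17:00-18:40

Nadia in UTC: 09:10-14:15, 14:50-20:00 (add 1h to convert from UTC-1).
Esperanza in UTC: 08:45-13:05, 14:05-18:40 (add 5h to convert from UTC-5).
Lila in UTC: 11:30-14:00, 16:30-18:40 (add 1h to convert from UTC-1).
Jamal in UTC: 10:10-15:10, 17:00-19:55 (add 1h to convert from UTC-1).
Ben in UTC: 08:40-09:20, 11:00-13:25, 15:05-20:00 (add 1h to convert from UTC-1).
Wiremu in UTC: 10:50-15:10, 16:10-16:20, 16:30-19:15 (add 5h to convert from UTC-5).
Nadia ∩ Esperanza: 09:10-13:05, 14:05-14:15, 14:50-18:40.
Nadia ∩ Esperanza ∩ Lila: 11:30-13:05, 16:30-18:40.
Nadia ∩ Esperanza ∩ Lila ∩ Jamal: 11:30-13:05, 17:00-18:40.
Nadia ∩ Esperanza ∩ Lila ∩ Jamal ∩ Ben: 11:30-13:05, 17:00-18:40.
Nadia ∩ Esperanza ∩ Lila ∩ Jamal ∩ Ben ∩ Wiremu: 11:30-13:05, 17:00-18:40.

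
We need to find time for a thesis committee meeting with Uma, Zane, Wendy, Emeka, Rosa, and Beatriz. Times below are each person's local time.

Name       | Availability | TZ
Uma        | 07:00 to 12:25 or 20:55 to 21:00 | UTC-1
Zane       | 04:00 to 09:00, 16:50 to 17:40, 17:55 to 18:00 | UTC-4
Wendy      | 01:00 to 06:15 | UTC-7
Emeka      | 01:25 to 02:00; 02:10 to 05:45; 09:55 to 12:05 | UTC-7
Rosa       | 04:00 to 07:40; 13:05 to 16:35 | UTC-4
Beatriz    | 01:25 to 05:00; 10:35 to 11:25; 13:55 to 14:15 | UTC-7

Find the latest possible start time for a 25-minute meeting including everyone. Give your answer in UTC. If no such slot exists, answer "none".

11:15

Uma in UTC: 08:00-13:25, 21:55-22:00 (add 1h to convert from UTC-1).
Zane in UTC: 08:00-13:00, 20:50-21:40, 21:55-22:00 (add 4h to convert from UTC-4).
Wendy in UTC: 08:00-13:15 (add 7h to convert from UTC-7).
Emeka in UTC: 08:25-09:00, 09:10-12:45, 16:55-19:05 (add 7h to convert from UTC-7).
Rosa in UTC: 08:00-11:40, 17:05-20:35 (add 4h to convert from UTC-4).
Beatriz in UTC: 08:25-12:00, 17:35-18:25, 20:55-21:15 (add 7h to convert from UTC-7).
Uma ∩ Zane: 08:00-13:00, 21:55-22:00.
Uma ∩ Zane ∩ Wendy: 08:00-13:00.
Uma ∩ Zane ∩ Wendy ∩ Emeka: 08:25-09:00, 09:10-12:45.
Uma ∩ Zane ∩ Wendy ∩ Emeka ∩ Rosa: 08:25-09:00, 09:10-11:40.
Uma ∩ Zane ∩ Wendy ∩ Emeka ∩ Rosa ∩ Beatriz: 08:25-09:00, 09:10-11:40.
So the common availability across everyone is 08:25-09:00, 09:10-11:40.
The last common window of at least 25 minutes is 09:10-11:40; a 25-minute meeting can start as late as 11:15 and still end by 11:40.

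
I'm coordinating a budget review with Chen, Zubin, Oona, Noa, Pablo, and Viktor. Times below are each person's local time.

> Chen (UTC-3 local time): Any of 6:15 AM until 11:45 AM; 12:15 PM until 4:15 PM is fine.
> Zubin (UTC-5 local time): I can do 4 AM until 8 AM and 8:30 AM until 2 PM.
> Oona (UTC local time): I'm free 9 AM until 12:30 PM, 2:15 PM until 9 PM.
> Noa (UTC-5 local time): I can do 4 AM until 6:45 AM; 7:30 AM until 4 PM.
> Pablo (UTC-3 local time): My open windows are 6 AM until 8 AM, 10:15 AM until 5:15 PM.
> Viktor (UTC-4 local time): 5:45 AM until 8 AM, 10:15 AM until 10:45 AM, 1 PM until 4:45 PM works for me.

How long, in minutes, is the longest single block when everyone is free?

Chen in UTC: 09:15-14:45, 15:15-19:15 (add 3h to convert from UTC-3).
Zubin in UTC: 09:00-13:00, 13:30-19:00 (add 5h to convert from UTC-5).
Oona in UTC: 09:00-12:30, 14:15-21:00.
Noa in UTC: 09:00-11:45, 12:30-21:00 (add 5h to convert from UTC-5).
Pablo in UTC: 09:00-11:00, 13:15-20:15 (add 3h to convert from UTC-3).
Viktor in UTC: 09:45-12:00, 14:15-14:45, 17:00-20:45 (add 4h to convert from UTC-4).
Chen ∩ Zubin: 09:15-13:00, 13:30-14:45, 15:15-19:00.
Chen ∩ Zubin ∩ Oona: 09:15-12:30, 14:15-14:45, 15:15-19:00.
Chen ∩ Zubin ∩ Oona ∩ Noa: 09:15-11:45, 14:15-14:45, 15:15-19:00.
Chen ∩ Zubin ∩ Oona ∩ Noa ∩ Pablo: 09:15-11:00, 14:15-14:45, 15:15-19:00.
Chen ∩ Zubin ∩ Oona ∩ Noa ∩ Pablo ∩ Viktor: 09:45-11:00, 14:15-14:45, 17:00-19:00.
The longest is 17:00-19:00 at 120 minutes.

120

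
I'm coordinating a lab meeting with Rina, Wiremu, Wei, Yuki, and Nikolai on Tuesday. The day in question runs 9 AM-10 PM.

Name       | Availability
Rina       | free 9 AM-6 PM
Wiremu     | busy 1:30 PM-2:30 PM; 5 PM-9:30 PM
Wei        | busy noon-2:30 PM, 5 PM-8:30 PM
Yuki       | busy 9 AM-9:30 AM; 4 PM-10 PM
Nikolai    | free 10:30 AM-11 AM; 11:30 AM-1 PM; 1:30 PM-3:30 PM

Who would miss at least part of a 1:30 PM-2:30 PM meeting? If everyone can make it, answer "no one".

Wei, Wiremu

Rina free: 09:00-18:00.
Wiremu free: 09:00-13:30, 14:30-17:00, 21:30-22:00 (invert busy blocks within the working day).
Wei free: 09:00-12:00, 14:30-17:00, 20:30-22:00 (invert busy blocks within the working day).
Yuki free: 09:30-16:00 (invert busy blocks within the working day).
Nikolai free: 10:30-11:00, 11:30-13:00, 13:30-15:30.
Rina: free for 13:30-14:30. Wiremu: not fully free for 13:30-14:30. Wei: not fully free for 13:30-14:30. Yuki: free for 13:30-14:30. Nikolai: free for 13:30-14:30.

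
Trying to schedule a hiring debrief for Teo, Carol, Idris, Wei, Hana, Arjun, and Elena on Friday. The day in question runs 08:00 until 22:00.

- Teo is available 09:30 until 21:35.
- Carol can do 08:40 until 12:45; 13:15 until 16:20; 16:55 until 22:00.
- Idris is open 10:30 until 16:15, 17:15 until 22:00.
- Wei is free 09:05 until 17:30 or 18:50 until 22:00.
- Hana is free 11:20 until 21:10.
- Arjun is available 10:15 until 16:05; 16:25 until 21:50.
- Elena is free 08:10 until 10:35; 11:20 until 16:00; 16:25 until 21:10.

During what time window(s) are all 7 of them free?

Teo ∩ Carol: 09:30-12:45, 13:15-16:20, 16:55-21:35.
Teo ∩ Carol ∩ Idris: 10:30-12:45, 13:15-16:15, 17:15-21:35.
Teo ∩ Carol ∩ Idris ∩ Wei: 10:30-12:45, 13:15-16:15, 17:15-17:30, 18:50-21:35.
Teo ∩ Carol ∩ Idris ∩ Wei ∩ Hana: 11:20-12:45, 13:15-16:15, 17:15-17:30, 18:50-21:10.
Teo ∩ Carol ∩ Idris ∩ Wei ∩ Hana ∩ Arjun: 11:20-12:45, 13:15-16:05, 17:15-17:30, 18:50-21:10.
Teo ∩ Carol ∩ Idris ∩ Wei ∩ Hana ∩ Arjun ∩ Elena: 11:20-12:45, 13:15-16:00, 17:15-17:30, 18:50-21:10.

11:20-12:45, 13:15-16:00, 17:15-17:30, 18:50-21:10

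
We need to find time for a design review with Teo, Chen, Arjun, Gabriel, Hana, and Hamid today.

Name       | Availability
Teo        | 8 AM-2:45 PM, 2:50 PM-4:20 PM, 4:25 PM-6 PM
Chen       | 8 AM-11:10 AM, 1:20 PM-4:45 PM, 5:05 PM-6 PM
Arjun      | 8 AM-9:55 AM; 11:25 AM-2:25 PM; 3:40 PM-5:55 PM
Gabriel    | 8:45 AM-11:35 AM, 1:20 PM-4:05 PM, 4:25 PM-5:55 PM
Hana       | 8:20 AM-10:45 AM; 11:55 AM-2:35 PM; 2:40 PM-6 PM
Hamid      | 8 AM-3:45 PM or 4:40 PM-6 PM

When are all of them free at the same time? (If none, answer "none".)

08:45-09:55, 13:20-14:25, 15:40-15:45, 16:40-16:45, 17:05-17:55

Teo ∩ Chen: 08:00-11:10, 13:20-14:45, 14:50-16:20, 16:25-16:45, 17:05-18:00.
Teo ∩ Chen ∩ Arjun: 08:00-09:55, 13:20-14:25, 15:40-16:20, 16:25-16:45, 17:05-17:55.
Teo ∩ Chen ∩ Arjun ∩ Gabriel: 08:45-09:55, 13:20-14:25, 15:40-16:05, 16:25-16:45, 17:05-17:55.
Teo ∩ Chen ∩ Arjun ∩ Gabriel ∩ Hana: 08:45-09:55, 13:20-14:25, 15:40-16:05, 16:25-16:45, 17:05-17:55.
Teo ∩ Chen ∩ Arjun ∩ Gabriel ∩ Hana ∩ Hamid: 08:45-09:55, 13:20-14:25, 15:40-15:45, 16:40-16:45, 17:05-17:55.
Those are the intersection windows.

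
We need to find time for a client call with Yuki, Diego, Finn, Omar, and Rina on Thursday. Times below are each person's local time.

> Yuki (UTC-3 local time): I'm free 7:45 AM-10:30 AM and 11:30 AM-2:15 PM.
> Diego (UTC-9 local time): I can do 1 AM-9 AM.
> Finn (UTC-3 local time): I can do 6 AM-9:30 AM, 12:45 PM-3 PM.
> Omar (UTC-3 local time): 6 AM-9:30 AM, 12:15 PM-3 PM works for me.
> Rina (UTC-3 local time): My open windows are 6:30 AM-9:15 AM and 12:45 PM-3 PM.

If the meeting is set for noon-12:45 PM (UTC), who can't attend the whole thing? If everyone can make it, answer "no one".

Finn, Omar, Rina

Yuki in UTC: 10:45-13:30, 14:30-17:15 (add 3h to convert from UTC-3).
Diego in UTC: 10:00-18:00 (add 9h to convert from UTC-9).
Finn in UTC: 09:00-12:30, 15:45-18:00 (add 3h to convert from UTC-3).
Omar in UTC: 09:00-12:30, 15:15-18:00 (add 3h to convert from UTC-3).
Rina in UTC: 09:30-12:15, 15:45-18:00 (add 3h to convert from UTC-3).
Yuki: free for 12:00-12:45. Diego: free for 12:00-12:45. Finn: not fully free for 12:00-12:45. Omar: not fully free for 12:00-12:45. Rina: not fully free for 12:00-12:45.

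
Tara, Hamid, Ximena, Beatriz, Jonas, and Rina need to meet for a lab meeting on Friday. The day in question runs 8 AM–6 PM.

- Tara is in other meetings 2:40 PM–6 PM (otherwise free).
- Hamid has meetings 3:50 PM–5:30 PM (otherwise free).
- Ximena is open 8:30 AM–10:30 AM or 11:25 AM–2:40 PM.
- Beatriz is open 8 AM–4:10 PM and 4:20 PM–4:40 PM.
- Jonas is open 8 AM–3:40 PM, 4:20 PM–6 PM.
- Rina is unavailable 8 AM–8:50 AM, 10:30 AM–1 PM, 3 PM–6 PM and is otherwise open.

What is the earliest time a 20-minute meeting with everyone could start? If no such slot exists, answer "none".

Tara free: 08:00-14:40 (invert busy blocks within the working day).
Hamid free: 08:00-15:50, 17:30-18:00 (invert busy blocks within the working day).
Ximena free: 08:30-10:30, 11:25-14:40.
Beatriz free: 08:00-16:10, 16:20-16:40.
Jonas free: 08:00-15:40, 16:20-18:00.
Rina free: 08:50-10:30, 13:00-15:00 (invert busy blocks within the working day).
Tara ∩ Hamid: 08:00-14:40.
Tara ∩ Hamid ∩ Ximena: 08:30-10:30, 11:25-14:40.
Tara ∩ Hamid ∩ Ximena ∩ Beatriz: 08:30-10:30, 11:25-14:40.
Tara ∩ Hamid ∩ Ximena ∩ Beatriz ∩ Jonas: 08:30-10:30, 11:25-14:40.
Tara ∩ Hamid ∩ Ximena ∩ Beatriz ∩ Jonas ∩ Rina: 08:50-10:30, 13:00-14:40.
Those are the intersection windows.
The first common window of at least 20 minutes is 08:50-10:30, so the earliest start is 08:50.

08:50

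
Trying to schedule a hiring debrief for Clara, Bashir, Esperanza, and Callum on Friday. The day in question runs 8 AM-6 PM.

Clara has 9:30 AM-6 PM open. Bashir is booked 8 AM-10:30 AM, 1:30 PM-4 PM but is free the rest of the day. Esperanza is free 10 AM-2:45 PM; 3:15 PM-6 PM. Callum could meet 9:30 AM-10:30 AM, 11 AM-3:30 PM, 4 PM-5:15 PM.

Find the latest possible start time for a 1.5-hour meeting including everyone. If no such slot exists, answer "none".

12:00

Clara free: 09:30-18:00.
Bashir free: 10:30-13:30, 16:00-18:00 (invert busy blocks within the working day).
Esperanza free: 10:00-14:45, 15:15-18:00.
Callum free: 09:30-10:30, 11:00-15:30, 16:00-17:15.
Clara ∩ Bashir: 10:30-13:30, 16:00-18:00.
Clara ∩ Bashir ∩ Esperanza: 10:30-13:30, 16:00-18:00.
Clara ∩ Bashir ∩ Esperanza ∩ Callum: 11:00-13:30, 16:00-17:15.
The last common window of at least 90 minutes is 11:00-13:30; a 90-minute meeting can start as late as 12:00 and still end by 13:30.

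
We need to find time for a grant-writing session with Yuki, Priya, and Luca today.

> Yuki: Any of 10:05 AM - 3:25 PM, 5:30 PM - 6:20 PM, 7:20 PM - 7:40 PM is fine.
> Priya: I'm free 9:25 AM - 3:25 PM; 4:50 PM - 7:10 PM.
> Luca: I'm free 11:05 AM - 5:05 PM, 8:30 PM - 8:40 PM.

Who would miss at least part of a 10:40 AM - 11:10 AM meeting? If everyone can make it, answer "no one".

Yuki: free for 10:40-11:10. Priya: free for 10:40-11:10. Luca: not fully free for 10:40-11:10.

Luca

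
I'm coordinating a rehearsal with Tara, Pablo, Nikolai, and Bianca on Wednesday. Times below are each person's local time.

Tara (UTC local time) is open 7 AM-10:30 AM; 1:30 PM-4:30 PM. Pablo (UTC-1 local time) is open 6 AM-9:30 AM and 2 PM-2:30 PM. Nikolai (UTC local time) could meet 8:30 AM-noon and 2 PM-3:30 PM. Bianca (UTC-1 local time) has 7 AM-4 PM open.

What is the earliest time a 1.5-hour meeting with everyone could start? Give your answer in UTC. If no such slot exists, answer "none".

08:30

Tara in UTC: 07:00-10:30, 13:30-16:30.
Pablo in UTC: 07:00-10:30, 15:00-15:30 (add 1h to convert from UTC-1).
Nikolai in UTC: 08:30-12:00, 14:00-15:30.
Bianca in UTC: 08:00-17:00 (add 1h to convert from UTC-1).
Tara ∩ Pablo: 07:00-10:30, 15:00-15:30.
Tara ∩ Pablo ∩ Nikolai: 08:30-10:30, 15:00-15:30.
Tara ∩ Pablo ∩ Nikolai ∩ Bianca: 08:30-10:30, 15:00-15:30.
Those are the intersection windows.
The first common window of at least 90 minutes is 08:30-10:30, so the earliest start is 08:30.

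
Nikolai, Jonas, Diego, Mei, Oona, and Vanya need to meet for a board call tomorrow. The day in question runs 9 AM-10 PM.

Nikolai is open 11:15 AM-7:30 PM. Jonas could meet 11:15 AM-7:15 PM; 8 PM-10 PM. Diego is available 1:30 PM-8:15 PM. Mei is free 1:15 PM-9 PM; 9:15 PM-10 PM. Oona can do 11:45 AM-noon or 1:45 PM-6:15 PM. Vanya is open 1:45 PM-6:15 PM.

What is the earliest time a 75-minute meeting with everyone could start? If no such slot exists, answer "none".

13:45

Nikolai ∩ Jonas: 11:15-19:15.
Nikolai ∩ Jonas ∩ Diego: 13:30-19:15.
Nikolai ∩ Jonas ∩ Diego ∩ Mei: 13:30-19:15.
Nikolai ∩ Jonas ∩ Diego ∩ Mei ∩ Oona: 13:45-18:15.
Nikolai ∩ Jonas ∩ Diego ∩ Mei ∩ Oona ∩ Vanya: 13:45-18:15.
The first common window of at least 75 minutes is 13:45-18:15, so the earliest start is 13:45.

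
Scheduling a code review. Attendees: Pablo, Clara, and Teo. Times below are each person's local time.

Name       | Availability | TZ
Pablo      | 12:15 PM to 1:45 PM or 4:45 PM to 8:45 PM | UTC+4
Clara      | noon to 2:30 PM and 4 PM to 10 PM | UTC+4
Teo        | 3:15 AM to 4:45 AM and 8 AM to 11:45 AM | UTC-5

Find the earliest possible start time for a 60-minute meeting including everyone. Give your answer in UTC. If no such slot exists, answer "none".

Pablo in UTC: 08:15-09:45, 12:45-16:45 (subtract 4h to convert from UTC+4).
Clara in UTC: 08:00-10:30, 12:00-18:00 (subtract 4h to convert from UTC+4).
Teo in UTC: 08:15-09:45, 13:00-16:45 (add 5h to convert from UTC-5).
Pablo ∩ Clara: 08:15-09:45, 12:45-16:45.
Pablo ∩ Clara ∩ Teo: 08:15-09:45, 13:00-16:45.
So the common availability across everyone is 08:15-09:45, 13:00-16:45.
The first common window of at least 60 minutes is 08:15-09:45, so the earliest start is 08:15.

08:15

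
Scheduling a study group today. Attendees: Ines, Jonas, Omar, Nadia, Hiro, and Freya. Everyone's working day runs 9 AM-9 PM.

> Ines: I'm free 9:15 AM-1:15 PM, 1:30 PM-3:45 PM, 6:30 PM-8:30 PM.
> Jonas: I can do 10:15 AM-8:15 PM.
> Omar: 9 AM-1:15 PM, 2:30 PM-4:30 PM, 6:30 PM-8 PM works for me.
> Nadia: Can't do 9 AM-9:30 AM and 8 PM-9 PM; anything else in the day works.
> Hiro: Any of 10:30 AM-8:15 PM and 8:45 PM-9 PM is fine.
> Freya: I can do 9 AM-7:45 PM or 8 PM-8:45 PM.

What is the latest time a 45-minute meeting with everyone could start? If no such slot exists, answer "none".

19:00

Ines free: 09:15-13:15, 13:30-15:45, 18:30-20:30.
Jonas free: 10:15-20:15.
Omar free: 09:00-13:15, 14:30-16:30, 18:30-20:00.
Nadia free: 09:30-20:00 (invert busy blocks within the working day).
Hiro free: 10:30-20:15, 20:45-21:00.
Freya free: 09:00-19:45, 20:00-20:45.
Ines ∩ Jonas: 10:15-13:15, 13:30-15:45, 18:30-20:15.
Ines ∩ Jonas ∩ Omar: 10:15-13:15, 14:30-15:45, 18:30-20:00.
Ines ∩ Jonas ∩ Omar ∩ Nadia: 10:15-13:15, 14:30-15:45, 18:30-20:00.
Ines ∩ Jonas ∩ Omar ∩ Nadia ∩ Hiro: 10:30-13:15, 14:30-15:45, 18:30-20:00.
Ines ∩ Jonas ∩ Omar ∩ Nadia ∩ Hiro ∩ Freya: 10:30-13:15, 14:30-15:45, 18:30-19:45.
Those are the intersection windows.
The last common window of at least 45 minutes is 18:30-19:45; a 45-minute meeting can start as late as 19:00 and still end by 19:45.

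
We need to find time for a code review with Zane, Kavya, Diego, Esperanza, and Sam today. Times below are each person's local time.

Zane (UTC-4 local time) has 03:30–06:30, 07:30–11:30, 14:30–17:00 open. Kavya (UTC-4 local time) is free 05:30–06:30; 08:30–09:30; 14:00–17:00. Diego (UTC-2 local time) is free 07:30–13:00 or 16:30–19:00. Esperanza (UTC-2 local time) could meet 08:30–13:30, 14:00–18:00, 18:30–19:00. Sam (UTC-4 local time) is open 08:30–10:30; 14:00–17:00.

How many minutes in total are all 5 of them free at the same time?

Zane in UTC: 07:30-10:30, 11:30-15:30, 18:30-21:00 (add 4h to convert from UTC-4).
Kavya in UTC: 09:30-10:30, 12:30-13:30, 18:00-21:00 (add 4h to convert from UTC-4).
Diego in UTC: 09:30-15:00, 18:30-21:00 (add 2h to convert from UTC-2).
Esperanza in UTC: 10:30-15:30, 16:00-20:00, 20:30-21:00 (add 2h to convert from UTC-2).
Sam in UTC: 12:30-14:30, 18:00-21:00 (add 4h to convert from UTC-4).
Zane ∩ Kavya: 09:30-10:30, 12:30-13:30, 18:30-21:00.
Zane ∩ Kavya ∩ Diego: 09:30-10:30, 12:30-13:30, 18:30-21:00.
Zane ∩ Kavya ∩ Diego ∩ Esperanza: 12:30-13:30, 18:30-20:00, 20:30-21:00.
Zane ∩ Kavya ∩ Diego ∩ Esperanza ∩ Sam: 12:30-13:30, 18:30-20:00, 20:30-21:00.
Those are the intersection windows.
Summing the common windows: 60 + 90 + 30 = 180 minutes.

180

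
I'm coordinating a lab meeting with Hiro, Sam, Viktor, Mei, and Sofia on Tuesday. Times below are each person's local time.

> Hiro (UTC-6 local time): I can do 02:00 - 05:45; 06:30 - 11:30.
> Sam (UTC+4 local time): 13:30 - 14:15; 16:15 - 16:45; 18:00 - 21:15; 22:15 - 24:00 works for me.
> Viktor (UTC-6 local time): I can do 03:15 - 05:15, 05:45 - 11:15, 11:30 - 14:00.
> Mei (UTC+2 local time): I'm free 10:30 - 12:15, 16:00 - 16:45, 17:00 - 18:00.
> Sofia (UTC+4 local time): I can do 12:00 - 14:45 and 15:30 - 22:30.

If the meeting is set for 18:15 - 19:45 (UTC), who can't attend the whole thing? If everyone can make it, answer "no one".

Hiro, Mei, Sofia

Hiro in UTC: 08:00-11:45, 12:30-17:30 (add 6h to convert from UTC-6).
Sam in UTC: 09:30-10:15, 12:15-12:45, 14:00-17:15, 18:15-20:00 (subtract 4h to convert from UTC+4).
Viktor in UTC: 09:15-11:15, 11:45-17:15, 17:30-20:00 (add 6h to convert from UTC-6).
Mei in UTC: 08:30-10:15, 14:00-14:45, 15:00-16:00 (subtract 2h to convert from UTC+2).
Sofia in UTC: 08:00-10:45, 11:30-18:30 (subtract 4h to convert from UTC+4).
Hiro: not fully free for 18:15-19:45. Sam: free for 18:15-19:45. Viktor: free for 18:15-19:45. Mei: not fully free for 18:15-19:45. Sofia: not fully free for 18:15-19:45.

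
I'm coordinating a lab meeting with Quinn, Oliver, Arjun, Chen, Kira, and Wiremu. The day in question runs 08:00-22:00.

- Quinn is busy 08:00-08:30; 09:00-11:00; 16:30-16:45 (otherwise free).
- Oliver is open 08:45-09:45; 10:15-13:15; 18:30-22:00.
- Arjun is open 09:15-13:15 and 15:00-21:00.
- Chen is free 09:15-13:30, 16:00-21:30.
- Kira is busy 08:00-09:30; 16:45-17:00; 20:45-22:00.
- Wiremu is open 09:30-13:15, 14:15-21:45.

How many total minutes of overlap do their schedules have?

270

Quinn free: 08:30-09:00, 11:00-16:30, 16:45-22:00 (invert busy blocks within the working day).
Oliver free: 08:45-09:45, 10:15-13:15, 18:30-22:00.
Arjun free: 09:15-13:15, 15:00-21:00.
Chen free: 09:15-13:30, 16:00-21:30.
Kira free: 09:30-16:45, 17:00-20:45 (invert busy blocks within the working day).
Wiremu free: 09:30-13:15, 14:15-21:45.
Quinn ∩ Oliver: 08:45-09:00, 11:00-13:15, 18:30-22:00.
Quinn ∩ Oliver ∩ Arjun: 11:00-13:15, 18:30-21:00.
Quinn ∩ Oliver ∩ Arjun ∩ Chen: 11:00-13:15, 18:30-21:00.
Quinn ∩ Oliver ∩ Arjun ∩ Chen ∩ Kira: 11:00-13:15, 18:30-20:45.
Quinn ∩ Oliver ∩ Arjun ∩ Chen ∩ Kira ∩ Wiremu: 11:00-13:15, 18:30-20:45.
Summing the common windows: 135 + 135 = 270 minutes.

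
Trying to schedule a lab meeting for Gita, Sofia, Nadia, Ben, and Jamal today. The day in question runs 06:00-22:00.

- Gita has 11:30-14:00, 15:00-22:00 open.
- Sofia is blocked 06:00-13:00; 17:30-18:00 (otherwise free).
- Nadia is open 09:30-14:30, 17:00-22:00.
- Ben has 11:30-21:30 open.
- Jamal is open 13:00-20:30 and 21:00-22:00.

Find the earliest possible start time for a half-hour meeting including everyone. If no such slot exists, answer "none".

Gita free: 11:30-14:00, 15:00-22:00.
Sofia free: 13:00-17:30, 18:00-22:00 (invert busy blocks within the working day).
Nadia free: 09:30-14:30, 17:00-22:00.
Ben free: 11:30-21:30.
Jamal free: 13:00-20:30, 21:00-22:00.
Gita ∩ Sofia: 13:00-14:00, 15:00-17:30, 18:00-22:00.
Gita ∩ Sofia ∩ Nadia: 13:00-14:00, 17:00-17:30, 18:00-22:00.
Gita ∩ Sofia ∩ Nadia ∩ Ben: 13:00-14:00, 17:00-17:30, 18:00-21:30.
Gita ∩ Sofia ∩ Nadia ∩ Ben ∩ Jamal: 13:00-14:00, 17:00-17:30, 18:00-20:30, 21:00-21:30.
The first common window of at least 30 minutes is 13:00-14:00, so the earliest start is 13:00.

13:00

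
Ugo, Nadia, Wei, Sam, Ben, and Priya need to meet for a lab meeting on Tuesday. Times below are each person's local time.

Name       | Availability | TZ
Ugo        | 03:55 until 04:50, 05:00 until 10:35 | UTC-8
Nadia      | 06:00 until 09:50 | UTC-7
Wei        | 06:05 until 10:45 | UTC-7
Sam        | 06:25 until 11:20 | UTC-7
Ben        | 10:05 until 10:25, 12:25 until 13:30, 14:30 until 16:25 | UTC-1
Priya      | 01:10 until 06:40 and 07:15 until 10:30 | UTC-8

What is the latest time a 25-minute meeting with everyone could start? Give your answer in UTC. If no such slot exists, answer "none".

Ugo in UTC: 11:55-12:50, 13:00-18:35 (add 8h to convert from UTC-8).
Nadia in UTC: 13:00-16:50 (add 7h to convert from UTC-7).
Wei in UTC: 13:05-17:45 (add 7h to convert from UTC-7).
Sam in UTC: 13:25-18:20 (add 7h to convert from UTC-7).
Ben in UTC: 11:05-11:25, 13:25-14:30, 15:30-17:25 (add 1h to convert from UTC-1).
Priya in UTC: 09:10-14:40, 15:15-18:30 (add 8h to convert from UTC-8).
Ugo ∩ Nadia: 13:00-16:50.
Ugo ∩ Nadia ∩ Wei: 13:05-16:50.
Ugo ∩ Nadia ∩ Wei ∩ Sam: 13:25-16:50.
Ugo ∩ Nadia ∩ Wei ∩ Sam ∩ Ben: 13:25-14:30, 15:30-16:50.
Ugo ∩ Nadia ∩ Wei ∩ Sam ∩ Ben ∩ Priya: 13:25-14:30, 15:30-16:50.
The last common window of at least 25 minutes is 15:30-16:50; a 25-minute meeting can start as late as 16:25 and still end by 16:50.

16:25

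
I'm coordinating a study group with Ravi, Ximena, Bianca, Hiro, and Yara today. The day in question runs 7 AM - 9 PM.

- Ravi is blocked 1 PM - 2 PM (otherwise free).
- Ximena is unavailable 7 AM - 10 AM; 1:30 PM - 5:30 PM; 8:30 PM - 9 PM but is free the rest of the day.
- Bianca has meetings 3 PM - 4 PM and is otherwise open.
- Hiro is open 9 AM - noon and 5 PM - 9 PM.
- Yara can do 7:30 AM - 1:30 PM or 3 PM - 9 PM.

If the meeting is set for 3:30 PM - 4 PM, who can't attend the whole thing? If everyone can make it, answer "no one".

Bianca, Hiro, Ximena

Ravi free: 07:00-13:00, 14:00-21:00 (invert busy blocks within the working day).
Ximena free: 10:00-13:30, 17:30-20:30 (invert busy blocks within the working day).
Bianca free: 07:00-15:00, 16:00-21:00 (invert busy blocks within the working day).
Hiro free: 09:00-12:00, 17:00-21:00.
Yara free: 07:30-13:30, 15:00-21:00.
Ravi: free for 15:30-16:00. Ximena: not fully free for 15:30-16:00. Bianca: not fully free for 15:30-16:00. Hiro: not fully free for 15:30-16:00. Yara: free for 15:30-16:00.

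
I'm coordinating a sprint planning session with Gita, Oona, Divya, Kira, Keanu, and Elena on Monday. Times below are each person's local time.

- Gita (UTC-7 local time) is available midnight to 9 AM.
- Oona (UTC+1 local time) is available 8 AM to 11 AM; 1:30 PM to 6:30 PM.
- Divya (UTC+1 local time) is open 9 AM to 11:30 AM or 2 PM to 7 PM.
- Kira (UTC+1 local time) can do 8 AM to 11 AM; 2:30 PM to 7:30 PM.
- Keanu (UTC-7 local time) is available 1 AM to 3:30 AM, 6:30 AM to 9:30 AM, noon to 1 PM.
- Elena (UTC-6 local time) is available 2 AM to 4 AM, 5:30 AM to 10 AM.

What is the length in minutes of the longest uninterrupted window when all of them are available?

150

Gita in UTC: 07:00-16:00 (add 7h to convert from UTC-7).
Oona in UTC: 07:00-10:00, 12:30-17:30 (subtract 1h to convert from UTC+1).
Divya in UTC: 08:00-10:30, 13:00-18:00 (subtract 1h to convert from UTC+1).
Kira in UTC: 07:00-10:00, 13:30-18:30 (subtract 1h to convert from UTC+1).
Keanu in UTC: 08:00-10:30, 13:30-16:30, 19:00-20:00 (add 7h to convert from UTC-7).
Elena in UTC: 08:00-10:00, 11:30-16:00 (add 6h to convert from UTC-6).
Gita ∩ Oona: 07:00-10:00, 12:30-16:00.
Gita ∩ Oona ∩ Divya: 08:00-10:00, 13:00-16:00.
Gita ∩ Oona ∩ Divya ∩ Kira: 08:00-10:00, 13:30-16:00.
Gita ∩ Oona ∩ Divya ∩ Kira ∩ Keanu: 08:00-10:00, 13:30-16:00.
Gita ∩ Oona ∩ Divya ∩ Kira ∩ Keanu ∩ Elena: 08:00-10:00, 13:30-16:00.
The longest is 13:30-16:00 at 150 minutes.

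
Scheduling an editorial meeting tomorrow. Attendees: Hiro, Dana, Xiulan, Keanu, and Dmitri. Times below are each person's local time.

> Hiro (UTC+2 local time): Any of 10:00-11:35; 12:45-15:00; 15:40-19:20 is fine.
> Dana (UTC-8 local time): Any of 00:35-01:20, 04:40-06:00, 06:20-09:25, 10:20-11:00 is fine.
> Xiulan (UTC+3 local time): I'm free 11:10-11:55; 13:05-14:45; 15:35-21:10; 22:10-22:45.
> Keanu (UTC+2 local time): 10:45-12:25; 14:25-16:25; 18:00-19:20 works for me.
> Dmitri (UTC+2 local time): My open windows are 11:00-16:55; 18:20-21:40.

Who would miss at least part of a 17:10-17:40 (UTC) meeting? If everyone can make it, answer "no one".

Hiro in UTC: 08:00-09:35, 10:45-13:00, 13:40-17:20 (subtract 2h to convert from UTC+2).
Dana in UTC: 08:35-09:20, 12:40-14:00, 14:20-17:25, 18:20-19:00 (add 8h to convert from UTC-8).
Xiulan in UTC: 08:10-08:55, 10:05-11:45, 12:35-18:10, 19:10-19:45 (subtract 3h to convert from UTC+3).
Keanu in UTC: 08:45-10:25, 12:25-14:25, 16:00-17:20 (subtract 2h to convert from UTC+2).
Dmitri in UTC: 09:00-14:55, 16:20-19:40 (subtract 2h to convert from UTC+2).
Hiro: not fully free for 17:10-17:40. Dana: not fully free for 17:10-17:40. Xiulan: free for 17:10-17:40. Keanu: not fully free for 17:10-17:40. Dmitri: free for 17:10-17:40.

Dana, Hiro, Keanu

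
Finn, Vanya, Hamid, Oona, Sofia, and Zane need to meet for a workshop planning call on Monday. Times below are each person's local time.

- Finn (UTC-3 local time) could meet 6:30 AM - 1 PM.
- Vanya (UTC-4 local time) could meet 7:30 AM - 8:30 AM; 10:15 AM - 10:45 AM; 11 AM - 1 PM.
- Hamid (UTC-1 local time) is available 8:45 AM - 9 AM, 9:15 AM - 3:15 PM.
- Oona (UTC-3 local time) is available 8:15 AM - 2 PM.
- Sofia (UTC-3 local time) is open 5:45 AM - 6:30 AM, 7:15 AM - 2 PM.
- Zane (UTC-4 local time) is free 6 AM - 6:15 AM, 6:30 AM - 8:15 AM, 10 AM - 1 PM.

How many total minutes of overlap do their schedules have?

Finn in UTC: 09:30-16:00 (add 3h to convert from UTC-3).
Vanya in UTC: 11:30-12:30, 14:15-14:45, 15:00-17:00 (add 4h to convert from UTC-4).
Hamid in UTC: 09:45-10:00, 10:15-16:15 (add 1h to convert from UTC-1).
Oona in UTC: 11:15-17:00 (add 3h to convert from UTC-3).
Sofia in UTC: 08:45-09:30, 10:15-17:00 (add 3h to convert from UTC-3).
Zane in UTC: 10:00-10:15, 10:30-12:15, 14:00-17:00 (add 4h to convert from UTC-4).
Finn ∩ Vanya: 11:30-12:30, 14:15-14:45, 15:00-16:00.
Finn ∩ Vanya ∩ Hamid: 11:30-12:30, 14:15-14:45, 15:00-16:00.
Finn ∩ Vanya ∩ Hamid ∩ Oona: 11:30-12:30, 14:15-14:45, 15:00-16:00.
Finn ∩ Vanya ∩ Hamid ∩ Oona ∩ Sofia: 11:30-12:30, 14:15-14:45, 15:00-16:00.
Finn ∩ Vanya ∩ Hamid ∩ Oona ∩ Sofia ∩ Zane: 11:30-12:15, 14:15-14:45, 15:00-16:00.
Summing the common windows: 45 + 30 + 60 = 135 minutes.

135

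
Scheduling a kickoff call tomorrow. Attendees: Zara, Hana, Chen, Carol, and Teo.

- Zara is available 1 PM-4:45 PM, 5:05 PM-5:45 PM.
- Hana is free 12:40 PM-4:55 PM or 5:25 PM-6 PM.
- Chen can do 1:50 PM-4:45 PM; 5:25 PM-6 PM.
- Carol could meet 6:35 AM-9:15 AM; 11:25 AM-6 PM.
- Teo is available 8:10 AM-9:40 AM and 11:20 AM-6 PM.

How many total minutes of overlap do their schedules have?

Zara ∩ Hana: 13:00-16:45, 17:25-17:45.
Zara ∩ Hana ∩ Chen: 13:50-16:45, 17:25-17:45.
Zara ∩ Hana ∩ Chen ∩ Carol: 13:50-16:45, 17:25-17:45.
Zara ∩ Hana ∩ Chen ∩ Carol ∩ Teo: 13:50-16:45, 17:25-17:45.
Summing the common windows: 175 + 20 = 195 minutes.

195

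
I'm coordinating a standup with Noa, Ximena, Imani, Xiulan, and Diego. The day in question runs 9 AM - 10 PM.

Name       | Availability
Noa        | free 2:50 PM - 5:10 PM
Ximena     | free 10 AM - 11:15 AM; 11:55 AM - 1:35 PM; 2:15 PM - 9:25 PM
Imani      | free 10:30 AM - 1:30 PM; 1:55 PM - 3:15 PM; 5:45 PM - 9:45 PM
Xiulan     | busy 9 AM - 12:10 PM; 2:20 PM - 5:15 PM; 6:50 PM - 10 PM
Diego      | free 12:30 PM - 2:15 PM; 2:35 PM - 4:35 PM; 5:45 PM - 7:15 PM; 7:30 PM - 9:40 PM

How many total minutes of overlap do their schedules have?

0

Noa free: 14:50-17:10.
Ximena free: 10:00-11:15, 11:55-13:35, 14:15-21:25.
Imani free: 10:30-13:30, 13:55-15:15, 17:45-21:45.
Xiulan free: 12:10-14:20, 17:15-18:50 (invert busy blocks within the working day).
Diego free: 12:30-14:15, 14:35-16:35, 17:45-19:15, 19:30-21:40.
Noa ∩ Ximena: 14:50-17:10.
Noa ∩ Ximena ∩ Imani: 14:50-15:15.
Noa ∩ Ximena ∩ Imani ∩ Xiulan: ∅.
Noa ∩ Ximena ∩ Imani ∩ Xiulan ∩ Diego: ∅.
There is no time when everyone is free.
There is no common window, so the total is 0 minutes.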